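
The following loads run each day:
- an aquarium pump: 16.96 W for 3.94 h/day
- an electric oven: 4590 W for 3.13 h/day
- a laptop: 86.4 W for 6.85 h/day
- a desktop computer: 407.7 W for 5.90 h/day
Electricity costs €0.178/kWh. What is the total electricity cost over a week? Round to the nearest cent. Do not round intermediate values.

€21.72

aquarium pump: 16.96 W × 3.94 h × 7 d = 468 Wh = 0.4678 kWh
electric oven: 4590 W × 3.13 h × 7 d = 100,567 Wh = 100.6 kWh
laptop: 86.4 W × 6.85 h × 7 d = 4,143 Wh = 4.143 kWh
desktop computer: 407.7 W × 5.90 h × 7 d = 16,838 Wh = 16.84 kWh
Total energy = 0.4678 + 100.6 + 4.143 + 16.84 = 122 kWh
Cost = 122 kWh × €0.178 = €21.72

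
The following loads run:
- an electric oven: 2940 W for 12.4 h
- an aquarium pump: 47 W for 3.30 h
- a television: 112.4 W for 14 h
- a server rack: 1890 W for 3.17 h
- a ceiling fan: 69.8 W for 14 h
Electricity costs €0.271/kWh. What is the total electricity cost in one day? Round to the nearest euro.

€12

electric oven: 2940 W × 12.4 h = 36,456 Wh = 36.46 kWh
aquarium pump: 47 W × 3.30 h = 155 Wh = 0.1551 kWh
television: 112.4 W × 14 h = 1,574 Wh = 1.574 kWh
server rack: 1890 W × 3.17 h = 5,991 Wh = 5.991 kWh
ceiling fan: 69.8 W × 14 h = 977 Wh = 0.9772 kWh
Total energy = 36.46 + 0.1551 + 1.574 + 5.991 + 0.9772 = 45.15 kWh
Cost = 45.15 kWh × €0.271 = €12.24 ≈ €12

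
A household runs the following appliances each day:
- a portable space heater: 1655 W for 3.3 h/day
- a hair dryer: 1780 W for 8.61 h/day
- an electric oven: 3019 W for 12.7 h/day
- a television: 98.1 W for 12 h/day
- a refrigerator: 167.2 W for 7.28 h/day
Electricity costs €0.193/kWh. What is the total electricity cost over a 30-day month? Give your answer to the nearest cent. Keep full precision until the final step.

€356.22

portable space heater: 1655 W × 3.3 h × 30 d = 163,845 Wh = 163.8 kWh
hair dryer: 1780 W × 8.61 h × 30 d = 459,774 Wh = 459.8 kWh
electric oven: 3019 W × 12.7 h × 30 d = 1,150,239 Wh = 1,150 kWh
television: 98.1 W × 12 h × 30 d = 35,316 Wh = 35.32 kWh
refrigerator: 167.2 W × 7.28 h × 30 d = 36,516 Wh = 36.52 kWh
Total energy = 163.8 + 459.8 + 1,150 + 35.32 + 36.52 = 1,846 kWh
Cost = 1,846 kWh × €0.193 = €356.22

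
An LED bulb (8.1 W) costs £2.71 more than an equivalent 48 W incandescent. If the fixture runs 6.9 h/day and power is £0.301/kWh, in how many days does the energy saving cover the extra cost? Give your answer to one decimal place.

32.7 days

Power saved = 48 − 8.1 = 39.9 W
Daily energy saved = 39.9 W × 6.9 h = 275.3 Wh = 0.27531 kWh
Daily savings = 0.27531 × £0.301 = £0.0829
Payback = £2.71 / £0.0829 per day = 32.7 days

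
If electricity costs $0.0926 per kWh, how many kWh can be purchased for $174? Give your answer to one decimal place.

1879.0 kWh

$174 / $0.0926 per kWh = 1,879 kWh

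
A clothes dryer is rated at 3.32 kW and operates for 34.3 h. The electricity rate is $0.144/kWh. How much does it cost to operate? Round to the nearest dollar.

Energy = 3320 W × 34.3 h = 113,876 Wh = 113.9 kWh
Cost = 113.9 kWh × $0.144/kWh = $16.40 ≈ $16

$16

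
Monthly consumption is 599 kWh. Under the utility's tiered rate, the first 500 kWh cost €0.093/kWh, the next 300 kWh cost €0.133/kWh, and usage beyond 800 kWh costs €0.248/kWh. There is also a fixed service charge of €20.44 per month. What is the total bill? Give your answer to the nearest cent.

€80.11

First 500 kWh × €0.093 = €46.50
Next 99 kWh × €0.133 = €13.17
Remaining tier: 0 kWh (not reached)
Energy charge = €59.67; + service €20.44 = €80.11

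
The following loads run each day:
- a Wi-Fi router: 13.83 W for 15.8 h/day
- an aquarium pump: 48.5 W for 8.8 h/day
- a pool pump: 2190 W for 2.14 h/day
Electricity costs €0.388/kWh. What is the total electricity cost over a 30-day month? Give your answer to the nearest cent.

Wi-Fi router: 13.83 W × 15.8 h × 30 d = 6,555 Wh = 6.555 kWh
aquarium pump: 48.5 W × 8.8 h × 30 d = 12,804 Wh = 12.8 kWh
pool pump: 2190 W × 2.14 h × 30 d = 140,598 Wh = 140.6 kWh
Total energy = 6.555 + 12.8 + 140.6 = 160 kWh
Cost = 160 kWh × €0.388 = €62.06

€62.06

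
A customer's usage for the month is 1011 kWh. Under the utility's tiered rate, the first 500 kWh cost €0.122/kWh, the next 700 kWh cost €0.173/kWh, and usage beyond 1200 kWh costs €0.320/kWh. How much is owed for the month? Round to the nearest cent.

First 500 kWh × €0.122 = €61.00
Next 511 kWh × €0.173 = €88.40
Remaining tier: 0 kWh (not reached)
Total = €149.40

€149.40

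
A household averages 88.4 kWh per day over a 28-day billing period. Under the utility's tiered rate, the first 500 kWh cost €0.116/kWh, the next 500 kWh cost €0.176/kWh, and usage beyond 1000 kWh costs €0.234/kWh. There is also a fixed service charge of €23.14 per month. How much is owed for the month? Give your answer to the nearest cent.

Usage = 88.4 kWh/day × 28 days = 2475.2 kWh
First 500 kWh × €0.116 = €58.00
Next 500 kWh × €0.176 = €88.00
Remaining 1475.2 kWh × €0.234 = €345.20
Energy charge = €491.20; + service €23.14 = €514.34

€514.34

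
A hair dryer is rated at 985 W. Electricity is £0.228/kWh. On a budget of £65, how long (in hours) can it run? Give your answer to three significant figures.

289 h

Energy budget = £65 / £0.228 per kWh = 285.1 kWh = 285,088 Wh
Runtime = 285,088 Wh / 985 W = 289.4 h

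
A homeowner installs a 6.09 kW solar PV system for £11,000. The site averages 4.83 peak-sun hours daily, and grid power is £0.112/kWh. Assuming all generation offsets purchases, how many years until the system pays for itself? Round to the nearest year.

Daily generation = 6.09 kW × 4.83 h = 29.41 kWh
Annual generation = 29.41 × 365 = 10736 kWh
Annual savings = 10736 × £0.112 = £1,202.47
Payback = £11,000 / £1,202.47 = 9.15 years

9 years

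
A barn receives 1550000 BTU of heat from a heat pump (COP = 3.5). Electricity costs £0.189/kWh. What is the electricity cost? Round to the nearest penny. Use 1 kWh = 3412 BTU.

£24.53

Heat delivered = 1,550,000 BTU / 3412 = 454.3 kWh
Electrical input = 454.3 kWh / 3.5 = 129.8 kWh
Cost = 129.8 × £0.189/kWh = £24.53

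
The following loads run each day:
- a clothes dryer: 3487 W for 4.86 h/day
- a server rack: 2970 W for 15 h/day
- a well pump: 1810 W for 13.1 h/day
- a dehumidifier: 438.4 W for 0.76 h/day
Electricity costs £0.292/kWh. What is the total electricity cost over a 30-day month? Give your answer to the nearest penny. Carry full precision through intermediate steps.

£749.34

clothes dryer: 3487 W × 4.86 h × 30 d = 508,405 Wh = 508.4 kWh
server rack: 2970 W × 15 h × 30 d = 1,336,500 Wh = 1,336 kWh
well pump: 1810 W × 13.1 h × 30 d = 711,330 Wh = 711.3 kWh
dehumidifier: 438.4 W × 0.76 h × 30 d = 9,996 Wh = 9.996 kWh
Total energy = 508.4 + 1,336 + 711.3 + 9.996 = 2,566 kWh
Cost = 2,566 kWh × £0.292 = £749.34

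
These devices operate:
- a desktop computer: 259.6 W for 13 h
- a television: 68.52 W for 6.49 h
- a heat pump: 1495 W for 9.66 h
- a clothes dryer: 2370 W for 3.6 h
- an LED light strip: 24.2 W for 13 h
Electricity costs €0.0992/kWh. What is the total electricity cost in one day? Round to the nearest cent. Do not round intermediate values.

desktop computer: 259.6 W × 13 h = 3,375 Wh = 3.375 kWh
television: 68.52 W × 6.49 h = 445 Wh = 0.4447 kWh
heat pump: 1495 W × 9.66 h = 14,442 Wh = 14.44 kWh
clothes dryer: 2370 W × 3.6 h = 8,532 Wh = 8.532 kWh
LED light strip: 24.2 W × 13 h = 315 Wh = 0.3146 kWh
Total energy = 3.375 + 0.4447 + 14.44 + 8.532 + 0.3146 = 27.11 kWh
Cost = 27.11 kWh × €0.0992 = €2.69

€2.69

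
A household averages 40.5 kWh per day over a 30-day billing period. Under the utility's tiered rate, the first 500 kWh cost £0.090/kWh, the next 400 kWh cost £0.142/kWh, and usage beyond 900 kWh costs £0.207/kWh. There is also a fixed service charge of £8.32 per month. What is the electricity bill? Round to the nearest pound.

Usage = 40.5 kWh/day × 30 days = 1215 kWh
First 500 kWh × £0.090 = £45.00
Next 400 kWh × £0.142 = £56.80
Remaining 315 kWh × £0.207 = £65.20
Energy charge = £167.00; + service £8.32 = £175.32 ≈ £175

£175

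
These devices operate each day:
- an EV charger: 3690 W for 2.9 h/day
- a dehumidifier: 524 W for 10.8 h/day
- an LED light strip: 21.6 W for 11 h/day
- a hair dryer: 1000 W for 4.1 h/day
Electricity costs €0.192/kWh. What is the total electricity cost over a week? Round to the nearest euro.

EV charger: 3690 W × 2.9 h × 7 d = 74,907 Wh = 74.91 kWh
dehumidifier: 524 W × 10.8 h × 7 d = 39,614 Wh = 39.61 kWh
LED light strip: 21.6 W × 11 h × 7 d = 1,663 Wh = 1.663 kWh
hair dryer: 1000 W × 4.1 h × 7 d = 28,700 Wh = 28.7 kWh
Total energy = 74.91 + 39.61 + 1.663 + 28.7 = 144.9 kWh
Cost = 144.9 kWh × €0.192 = €27.82 ≈ €28

€28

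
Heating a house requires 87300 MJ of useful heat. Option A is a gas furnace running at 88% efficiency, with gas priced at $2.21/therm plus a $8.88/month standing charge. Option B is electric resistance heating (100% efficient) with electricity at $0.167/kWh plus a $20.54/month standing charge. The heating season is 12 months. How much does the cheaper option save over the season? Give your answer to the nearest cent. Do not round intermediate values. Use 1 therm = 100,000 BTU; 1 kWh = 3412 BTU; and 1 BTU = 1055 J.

$2111.93

Heat load = 87300 MJ = 87,300,000,000 J / 1055 = 82,748,815 BTU
Gas: input = 82,748,815 / 0.88 = 94,032,745 BTU = 940.3 therm → 940.3 × $2.21 = $2,078.12; + 12 × $8.88 standing = $2,184.68
Electric: 82,748,815 BTU / 3412 = 24,250 kWh → × $0.167 = $4,050.13; + 12 × $20.54 standing = $4,296.61
Difference = |$2,184.68 − $4,296.61| = $2,111.93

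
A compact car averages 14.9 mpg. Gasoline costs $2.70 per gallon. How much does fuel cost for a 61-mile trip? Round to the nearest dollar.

Fuel = 61 mi / 14.9 mpg = 4.094 gal
Cost = 4.094 gal × $2.70/gal = $11.05 ≈ $11

$11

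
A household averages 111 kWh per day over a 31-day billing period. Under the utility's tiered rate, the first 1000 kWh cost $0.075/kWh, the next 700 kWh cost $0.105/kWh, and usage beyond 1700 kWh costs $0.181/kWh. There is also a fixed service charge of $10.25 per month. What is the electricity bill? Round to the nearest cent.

Usage = 111 kWh/day × 31 days = 3441 kWh
First 1000 kWh × $0.075 = $75.00
Next 700 kWh × $0.105 = $73.50
Remaining 1741 kWh × $0.181 = $315.12
Energy charge = $463.62; + service $10.25 = $473.87

$473.87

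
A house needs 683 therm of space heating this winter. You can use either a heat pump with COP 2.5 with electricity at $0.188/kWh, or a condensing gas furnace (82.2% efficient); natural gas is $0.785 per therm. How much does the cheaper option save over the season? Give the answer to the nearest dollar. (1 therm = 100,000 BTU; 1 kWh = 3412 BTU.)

Heat load = 683 therm × 100,000 = 68,300,000 BTU
Gas: input = 68,300,000 / 0.822 = 83,090,024 BTU = 830.9 therm → 830.9 × $0.785 = $652.26
Heat pump: 68,300,000 BTU / 3412 = 20,020 kWh heat; / 2.5 = 8,007 kWh in → × $0.188 = $1,505.32
Difference = |$652.26 − $1,505.32| = $853.07 ≈ $853

$853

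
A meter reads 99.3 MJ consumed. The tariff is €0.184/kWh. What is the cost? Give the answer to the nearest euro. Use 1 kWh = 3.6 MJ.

€5

99.3 MJ × (0.27778 kWh/MJ) = 27.58 kWh
Cost = 27.58 kWh × €0.184/kWh = €5.08 ≈ €5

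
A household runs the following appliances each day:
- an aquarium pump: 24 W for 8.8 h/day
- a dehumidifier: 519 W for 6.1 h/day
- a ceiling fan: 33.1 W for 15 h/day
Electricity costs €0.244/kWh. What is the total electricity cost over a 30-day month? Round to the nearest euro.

aquarium pump: 24 W × 8.8 h × 30 d = 6,336 Wh = 6.336 kWh
dehumidifier: 519 W × 6.1 h × 30 d = 94,977 Wh = 94.98 kWh
ceiling fan: 33.1 W × 15 h × 30 d = 14,895 Wh = 14.89 kWh
Total energy = 6.336 + 94.98 + 14.89 = 116.2 kWh
Cost = 116.2 kWh × €0.244 = €28.35 ≈ €28

€28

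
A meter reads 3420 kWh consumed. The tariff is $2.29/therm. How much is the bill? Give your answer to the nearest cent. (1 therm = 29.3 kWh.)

3420 kWh × (0.03413 therm/kWh) = 116.7 therm
Cost = 116.7 therm × $2.29/therm = $267.30

$267.30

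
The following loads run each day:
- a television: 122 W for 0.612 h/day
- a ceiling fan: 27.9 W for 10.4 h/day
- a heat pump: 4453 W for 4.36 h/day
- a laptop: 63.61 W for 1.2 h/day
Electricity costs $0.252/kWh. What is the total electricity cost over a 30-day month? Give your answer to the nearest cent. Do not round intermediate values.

television: 122 W × 0.612 h × 30 d = 2,240 Wh = 2.24 kWh
ceiling fan: 27.9 W × 10.4 h × 30 d = 8,705 Wh = 8.705 kWh
heat pump: 4453 W × 4.36 h × 30 d = 582,452 Wh = 582.5 kWh
laptop: 63.61 W × 1.2 h × 30 d = 2,290 Wh = 2.29 kWh
Total energy = 2.24 + 8.705 + 582.5 + 2.29 = 595.7 kWh
Cost = 595.7 kWh × $0.252 = $150.11

$150.11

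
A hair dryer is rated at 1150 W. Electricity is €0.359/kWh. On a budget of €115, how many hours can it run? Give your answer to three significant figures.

279 h

Energy budget = €115 / €0.359 per kWh = 320.3 kWh = 320,334 Wh
Runtime = 320,334 Wh / 1150 W = 278.6 h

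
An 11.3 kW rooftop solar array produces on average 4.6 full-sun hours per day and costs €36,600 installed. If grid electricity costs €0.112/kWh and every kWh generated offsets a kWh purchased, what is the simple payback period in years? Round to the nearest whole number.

Daily generation = 11.3 kW × 4.6 h = 51.98 kWh
Annual generation = 51.98 × 365 = 18973 kWh
Annual savings = 18973 × €0.112 = €2,124.94
Payback = €36,600 / €2,124.94 = 17.2 years

17 years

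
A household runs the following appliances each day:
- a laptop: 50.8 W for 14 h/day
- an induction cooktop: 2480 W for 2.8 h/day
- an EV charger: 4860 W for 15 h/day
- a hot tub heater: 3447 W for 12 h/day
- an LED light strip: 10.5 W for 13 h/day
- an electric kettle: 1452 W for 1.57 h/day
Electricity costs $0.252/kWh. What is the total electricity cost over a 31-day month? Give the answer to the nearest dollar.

$971

laptop: 50.8 W × 14 h × 31 d = 22,047 Wh = 22.05 kWh
induction cooktop: 2480 W × 2.8 h × 31 d = 215,264 Wh = 215.3 kWh
EV charger: 4860 W × 15 h × 31 d = 2,259,900 Wh = 2,260 kWh
hot tub heater: 3447 W × 12 h × 31 d = 1,282,284 Wh = 1,282 kWh
LED light strip: 10.5 W × 13 h × 31 d = 4,232 Wh = 4.231 kWh
electric kettle: 1452 W × 1.57 h × 31 d = 70,669 Wh = 70.67 kWh
Total energy = 22.05 + 215.3 + 2,260 + 1,282 + 4.231 + 70.67 = 3,854 kWh
Cost = 3,854 kWh × $0.252 = $971.31 ≈ $971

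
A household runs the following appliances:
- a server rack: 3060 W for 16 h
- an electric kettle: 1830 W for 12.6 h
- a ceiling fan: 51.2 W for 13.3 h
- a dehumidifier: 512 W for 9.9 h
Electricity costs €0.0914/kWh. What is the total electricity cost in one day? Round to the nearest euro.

server rack: 3060 W × 16 h = 48,960 Wh = 48.96 kWh
electric kettle: 1830 W × 12.6 h = 23,058 Wh = 23.06 kWh
ceiling fan: 51.2 W × 13.3 h = 681 Wh = 0.681 kWh
dehumidifier: 512 W × 9.9 h = 5,069 Wh = 5.069 kWh
Total energy = 48.96 + 23.06 + 0.681 + 5.069 = 77.77 kWh
Cost = 77.77 kWh × €0.0914 = €7.11 ≈ €7

€7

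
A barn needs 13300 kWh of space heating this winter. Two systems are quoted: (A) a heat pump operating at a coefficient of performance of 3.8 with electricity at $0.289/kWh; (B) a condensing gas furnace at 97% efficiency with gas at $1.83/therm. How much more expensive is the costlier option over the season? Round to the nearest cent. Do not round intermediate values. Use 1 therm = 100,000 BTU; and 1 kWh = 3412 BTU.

Heat load = 13300 kWh × 3412 = 45,379,600 BTU
Gas: input = 45,379,600 / 0.97 = 46,783,093 BTU = 467.8 therm → 467.8 × $1.83 = $856.13
Heat pump: 45,379,600 BTU / 3412 = 13,300 kWh heat; / 3.8 = 3,500 kWh in → × $0.289 = $1,011.50
Difference = |$856.13 − $1,011.50| = $155.37

$155.37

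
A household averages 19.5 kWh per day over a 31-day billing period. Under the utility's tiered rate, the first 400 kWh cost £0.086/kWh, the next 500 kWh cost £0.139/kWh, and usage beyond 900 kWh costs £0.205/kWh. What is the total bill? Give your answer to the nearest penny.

£62.83

Usage = 19.5 kWh/day × 31 days = 604.5 kWh
First 400 kWh × £0.086 = £34.40
Next 204.5 kWh × £0.139 = £28.43
Remaining tier: 0 kWh (not reached)
Total = £62.83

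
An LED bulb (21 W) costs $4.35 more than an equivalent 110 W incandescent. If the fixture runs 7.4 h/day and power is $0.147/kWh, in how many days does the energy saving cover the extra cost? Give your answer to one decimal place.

Power saved = 110 − 21 = 89 W
Daily energy saved = 89 W × 7.4 h = 658.6 Wh = 0.6586 kWh
Daily savings = 0.6586 × $0.147 = $0.0968
Payback = $4.35 / $0.0968 per day = 44.93 days

44.9 days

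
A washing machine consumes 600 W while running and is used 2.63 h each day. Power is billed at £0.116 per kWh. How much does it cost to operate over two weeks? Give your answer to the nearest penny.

£2.56

Energy = 600 W × 2.63 h/day × 14 days = 22,092 Wh = 22.09 kWh
Cost = 22.09 kWh × £0.116/kWh = £2.56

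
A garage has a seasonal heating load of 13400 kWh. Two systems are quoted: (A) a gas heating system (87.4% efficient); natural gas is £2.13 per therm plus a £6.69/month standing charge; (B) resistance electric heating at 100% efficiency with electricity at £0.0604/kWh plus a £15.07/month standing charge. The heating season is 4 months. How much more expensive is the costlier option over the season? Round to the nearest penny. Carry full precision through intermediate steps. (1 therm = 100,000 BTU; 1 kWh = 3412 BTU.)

Heat load = 13400 kWh × 3412 = 45,720,800 BTU
Gas: input = 45,720,800 / 0.874 = 52,312,128 BTU = 523.1 therm → 523.1 × £2.13 = £1,114.25; + 4 × £6.69 standing = £1,141.01
Electric: 45,720,800 BTU / 3412 = 13,400 kWh → × £0.0604 = £809.36; + 4 × £15.07 standing = £869.64
Difference = |£1,141.01 − £869.64| = £271.37

£271.37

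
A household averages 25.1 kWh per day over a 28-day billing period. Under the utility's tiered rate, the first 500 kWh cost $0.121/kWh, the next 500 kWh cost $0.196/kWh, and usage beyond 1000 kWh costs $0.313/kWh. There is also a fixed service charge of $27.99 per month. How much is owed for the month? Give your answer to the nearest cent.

Usage = 25.1 kWh/day × 28 days = 702.8 kWh
First 500 kWh × $0.121 = $60.50
Next 202.8 kWh × $0.196 = $39.75
Remaining tier: 0 kWh (not reached)
Energy charge = $100.25; + service $27.99 = $128.24

$128.24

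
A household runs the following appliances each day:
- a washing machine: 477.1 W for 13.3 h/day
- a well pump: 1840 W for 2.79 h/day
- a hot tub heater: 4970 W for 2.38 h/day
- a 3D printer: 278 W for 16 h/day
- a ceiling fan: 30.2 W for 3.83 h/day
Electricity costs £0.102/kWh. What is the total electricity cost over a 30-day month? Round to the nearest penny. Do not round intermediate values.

washing machine: 477.1 W × 13.3 h × 30 d = 190,363 Wh = 190.4 kWh
well pump: 1840 W × 2.79 h × 30 d = 154,008 Wh = 154 kWh
hot tub heater: 4970 W × 2.38 h × 30 d = 354,858 Wh = 354.9 kWh
3D printer: 278 W × 16 h × 30 d = 133,440 Wh = 133.4 kWh
ceiling fan: 30.2 W × 3.83 h × 30 d = 3,470 Wh = 3.47 kWh
Total energy = 190.4 + 154 + 354.9 + 133.4 + 3.47 = 836.1 kWh
Cost = 836.1 kWh × £0.102 = £85.29

£85.29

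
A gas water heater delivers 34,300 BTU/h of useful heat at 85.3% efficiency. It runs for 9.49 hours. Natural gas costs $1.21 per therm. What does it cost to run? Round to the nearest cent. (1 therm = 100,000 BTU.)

Heat delivered = 34,300 BTU/h × 9.49 h = 325,507 BTU
Gas input = 325,507 / 0.853 = 381,603 BTU
= 381,603 / 100,000 = 3.816 therm
Cost = 3.816 × $1.21/therm = $4.62

$4.62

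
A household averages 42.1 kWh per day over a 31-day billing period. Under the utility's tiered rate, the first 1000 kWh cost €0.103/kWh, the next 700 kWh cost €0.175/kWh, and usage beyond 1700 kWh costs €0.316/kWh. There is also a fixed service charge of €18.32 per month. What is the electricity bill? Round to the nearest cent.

€174.71

Usage = 42.1 kWh/day × 31 days = 1305.1 kWh
First 1000 kWh × €0.103 = €103.00
Next 305.1 kWh × €0.175 = €53.39
Remaining tier: 0 kWh (not reached)
Energy charge = €156.39; + service €18.32 = €174.71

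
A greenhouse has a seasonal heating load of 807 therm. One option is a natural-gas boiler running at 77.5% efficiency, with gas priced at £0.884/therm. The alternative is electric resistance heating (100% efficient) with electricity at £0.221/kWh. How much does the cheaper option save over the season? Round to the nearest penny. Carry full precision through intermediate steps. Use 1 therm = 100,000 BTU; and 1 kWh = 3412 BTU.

£4306.55

Heat load = 807 therm × 100,000 = 80,700,000 BTU
Gas: input = 80,700,000 / 0.775 = 104,129,032 BTU = 1,041 therm → 1,041 × £0.884 = £920.50
Electric: 80,700,000 BTU / 3412 = 23,650 kWh → × £0.221 = £5,227.05
Difference = |£920.50 − £5,227.05| = £4,306.55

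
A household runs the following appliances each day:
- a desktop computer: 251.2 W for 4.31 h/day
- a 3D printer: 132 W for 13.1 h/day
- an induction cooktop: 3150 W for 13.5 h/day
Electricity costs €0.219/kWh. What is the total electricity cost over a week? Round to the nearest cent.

€69.50

desktop computer: 251.2 W × 4.31 h × 7 d = 7,579 Wh = 7.579 kWh
3D printer: 132 W × 13.1 h × 7 d = 12,104 Wh = 12.1 kWh
induction cooktop: 3150 W × 13.5 h × 7 d = 297,675 Wh = 297.7 kWh
Total energy = 7.579 + 12.1 + 297.7 = 317.4 kWh
Cost = 317.4 kWh × €0.219 = €69.50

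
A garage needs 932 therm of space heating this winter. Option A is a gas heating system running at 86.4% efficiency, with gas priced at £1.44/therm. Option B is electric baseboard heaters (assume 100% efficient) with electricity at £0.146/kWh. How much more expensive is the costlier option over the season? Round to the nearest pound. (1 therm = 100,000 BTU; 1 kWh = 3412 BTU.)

£2435

Heat load = 932 therm × 100,000 = 93,200,000 BTU
Gas: input = 93,200,000 / 0.864 = 107,870,370 BTU = 1,079 therm → 1,079 × £1.44 = £1,553.33
Electric: 93,200,000 BTU / 3412 = 27,320 kWh → × £0.146 = £3,988.04
Difference = |£1,553.33 − £3,988.04| = £2,434.71 ≈ £2435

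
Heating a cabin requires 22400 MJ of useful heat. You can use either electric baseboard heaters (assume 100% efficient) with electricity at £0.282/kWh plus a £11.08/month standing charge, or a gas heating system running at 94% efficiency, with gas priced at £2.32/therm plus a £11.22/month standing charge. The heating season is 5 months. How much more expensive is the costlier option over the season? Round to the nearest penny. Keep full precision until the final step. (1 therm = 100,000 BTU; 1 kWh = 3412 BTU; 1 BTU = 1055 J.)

£1230.10

Heat load = 22400 MJ = 22,400,000,000 J / 1055 = 21,232,227 BTU
Gas: input = 21,232,227 / 0.940 = 22,587,476 BTU = 225.9 therm → 225.9 × £2.32 = £524.03; + 5 × £11.22 standing = £580.13
Electric: 21,232,227 BTU / 3412 = 6,223 kWh → × £0.282 = £1,754.83; + 5 × £11.08 standing = £1,810.23
Difference = |£580.13 − £1,810.23| = £1,230.10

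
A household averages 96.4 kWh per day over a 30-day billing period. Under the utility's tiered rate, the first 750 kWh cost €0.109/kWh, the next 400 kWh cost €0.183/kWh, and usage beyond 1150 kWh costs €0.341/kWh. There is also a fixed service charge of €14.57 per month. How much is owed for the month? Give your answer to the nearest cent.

Usage = 96.4 kWh/day × 30 days = 2892 kWh
First 750 kWh × €0.109 = €81.75
Next 400 kWh × €0.183 = €73.20
Remaining 1742 kWh × €0.341 = €594.02
Energy charge = €748.97; + service €14.57 = €763.54

€763.54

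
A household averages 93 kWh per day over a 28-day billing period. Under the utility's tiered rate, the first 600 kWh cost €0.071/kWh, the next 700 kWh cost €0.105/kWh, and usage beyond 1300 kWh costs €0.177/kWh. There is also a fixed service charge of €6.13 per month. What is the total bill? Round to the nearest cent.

Usage = 93 kWh/day × 28 days = 2604 kWh
First 600 kWh × €0.071 = €42.60
Next 700 kWh × €0.105 = €73.50
Remaining 1304 kWh × €0.177 = €230.81
Energy charge = €346.91; + service €6.13 = €353.04

€353.04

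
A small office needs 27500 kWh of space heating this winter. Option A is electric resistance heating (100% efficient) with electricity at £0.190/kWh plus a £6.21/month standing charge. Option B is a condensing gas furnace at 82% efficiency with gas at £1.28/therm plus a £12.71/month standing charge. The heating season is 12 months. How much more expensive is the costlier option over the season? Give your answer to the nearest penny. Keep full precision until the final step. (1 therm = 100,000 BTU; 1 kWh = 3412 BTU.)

Heat load = 27500 kWh × 3412 = 93,830,000 BTU
Gas: input = 93,830,000 / 0.82 = 114,426,829 BTU = 1,144 therm → 1,144 × £1.28 = £1,464.66; + 12 × £12.71 standing = £1,617.18
Electric: 93,830,000 BTU / 3412 = 27,500 kWh → × £0.190 = £5,225.00; + 12 × £6.21 standing = £5,299.52
Difference = |£1,617.18 − £5,299.52| = £3,682.34

£3682.34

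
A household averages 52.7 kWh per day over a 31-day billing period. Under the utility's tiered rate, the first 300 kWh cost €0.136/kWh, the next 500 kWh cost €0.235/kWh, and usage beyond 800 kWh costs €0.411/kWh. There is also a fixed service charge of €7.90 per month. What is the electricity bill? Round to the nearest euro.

Usage = 52.7 kWh/day × 31 days = 1633.7 kWh
First 300 kWh × €0.136 = €40.80
Next 500 kWh × €0.235 = €117.50
Remaining 833.7 kWh × €0.411 = €342.65
Energy charge = €500.95; + service €7.90 = €508.85 ≈ €509

€509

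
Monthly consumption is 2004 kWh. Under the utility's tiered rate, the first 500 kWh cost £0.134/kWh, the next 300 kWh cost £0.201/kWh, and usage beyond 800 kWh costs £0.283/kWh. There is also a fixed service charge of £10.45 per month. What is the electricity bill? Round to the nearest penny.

First 500 kWh × £0.134 = £67.00
Next 300 kWh × £0.201 = £60.30
Remaining 1204 kWh × £0.283 = £340.73
Energy charge = £468.03; + service £10.45 = £478.48

£478.48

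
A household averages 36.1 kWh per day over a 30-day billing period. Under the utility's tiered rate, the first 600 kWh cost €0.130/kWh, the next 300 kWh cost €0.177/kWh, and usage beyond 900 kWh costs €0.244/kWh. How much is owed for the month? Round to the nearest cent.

Usage = 36.1 kWh/day × 30 days = 1083 kWh
First 600 kWh × €0.130 = €78.00
Next 300 kWh × €0.177 = €53.10
Remaining 183 kWh × €0.244 = €44.65
Total = €175.75

€175.75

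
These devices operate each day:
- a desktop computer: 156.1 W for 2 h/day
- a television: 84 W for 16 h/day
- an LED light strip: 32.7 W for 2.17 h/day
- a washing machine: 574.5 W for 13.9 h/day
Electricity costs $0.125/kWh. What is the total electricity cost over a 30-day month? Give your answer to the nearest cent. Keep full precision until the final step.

$36.42

desktop computer: 156.1 W × 2 h × 30 d = 9,366 Wh = 9.366 kWh
television: 84 W × 16 h × 30 d = 40,320 Wh = 40.32 kWh
LED light strip: 32.7 W × 2.17 h × 30 d = 2,129 Wh = 2.129 kWh
washing machine: 574.5 W × 13.9 h × 30 d = 239,566 Wh = 239.6 kWh
Total energy = 9.366 + 40.32 + 2.129 + 239.6 = 291.4 kWh
Cost = 291.4 kWh × $0.125 = $36.42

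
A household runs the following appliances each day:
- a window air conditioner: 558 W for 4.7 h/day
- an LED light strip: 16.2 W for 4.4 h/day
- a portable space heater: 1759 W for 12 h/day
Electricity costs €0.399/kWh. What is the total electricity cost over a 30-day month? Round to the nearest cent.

window air conditioner: 558 W × 4.7 h × 30 d = 78,678 Wh = 78.68 kWh
LED light strip: 16.2 W × 4.4 h × 30 d = 2,138 Wh = 2.138 kWh
portable space heater: 1759 W × 12 h × 30 d = 633,240 Wh = 633.2 kWh
Total energy = 78.68 + 2.138 + 633.2 = 714.1 kWh
Cost = 714.1 kWh × €0.399 = €284.91

€284.91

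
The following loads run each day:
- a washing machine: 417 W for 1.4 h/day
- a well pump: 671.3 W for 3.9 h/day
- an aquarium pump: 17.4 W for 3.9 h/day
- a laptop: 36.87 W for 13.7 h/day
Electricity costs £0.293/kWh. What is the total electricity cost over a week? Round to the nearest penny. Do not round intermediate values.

£7.74

washing machine: 417 W × 1.4 h × 7 d = 4,087 Wh = 4.087 kWh
well pump: 671.3 W × 3.9 h × 7 d = 18,326 Wh = 18.33 kWh
aquarium pump: 17.4 W × 3.9 h × 7 d = 475 Wh = 0.475 kWh
laptop: 36.87 W × 13.7 h × 7 d = 3,536 Wh = 3.536 kWh
Total energy = 4.087 + 18.33 + 0.475 + 3.536 = 26.42 kWh
Cost = 26.42 kWh × £0.293 = £7.74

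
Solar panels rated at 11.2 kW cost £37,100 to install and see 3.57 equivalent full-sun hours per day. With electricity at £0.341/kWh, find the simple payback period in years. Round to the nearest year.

7 years

Daily generation = 11.2 kW × 3.57 h = 39.98 kWh
Annual generation = 39.98 × 365 = 14594 kWh
Annual savings = 14594 × £0.341 = £4,976.61
Payback = £37,100 / £4,976.61 = 7.45 years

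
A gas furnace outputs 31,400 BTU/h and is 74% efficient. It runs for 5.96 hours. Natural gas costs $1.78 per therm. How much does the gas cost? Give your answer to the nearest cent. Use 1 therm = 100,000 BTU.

$4.50

Heat delivered = 31,400 BTU/h × 5.96 h = 187,144 BTU
Gas input = 187,144 / 0.74 = 252,897 BTU
= 252,897 / 100,000 = 2.529 therm
Cost = 2.529 × $1.78/therm = $4.50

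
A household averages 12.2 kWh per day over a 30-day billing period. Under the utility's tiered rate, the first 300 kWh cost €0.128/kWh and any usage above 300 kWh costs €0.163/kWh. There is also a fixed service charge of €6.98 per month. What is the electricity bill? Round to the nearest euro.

Usage = 12.2 kWh/day × 30 days = 366 kWh
First 300 kWh × €0.128 = €38.40
Remaining 66 kWh × €0.163 = €10.76
Energy charge = €49.16; + service €6.98 = €56.14 ≈ €56

€56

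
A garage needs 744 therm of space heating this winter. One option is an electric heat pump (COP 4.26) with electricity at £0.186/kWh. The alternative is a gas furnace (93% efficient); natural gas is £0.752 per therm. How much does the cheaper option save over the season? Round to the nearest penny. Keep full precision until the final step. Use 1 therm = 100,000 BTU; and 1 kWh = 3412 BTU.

Heat load = 744 therm × 100,000 = 74,400,000 BTU
Gas: input = 74,400,000 / 0.93 = 80,000,000 BTU = 800 therm → 800 × £0.752 = £601.60
Heat pump: 74,400,000 BTU / 3412 = 21,810 kWh heat; / 4.26 = 5,119 kWh in → × £0.186 = £952.07
Difference = |£601.60 − £952.07| = £350.47

£350.47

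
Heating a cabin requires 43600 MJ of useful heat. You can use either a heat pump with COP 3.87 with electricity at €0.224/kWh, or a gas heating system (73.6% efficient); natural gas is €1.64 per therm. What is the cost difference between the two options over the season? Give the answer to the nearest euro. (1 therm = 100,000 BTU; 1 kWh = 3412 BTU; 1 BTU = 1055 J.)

€220

Heat load = 43600 MJ = 43,600,000,000 J / 1055 = 41,327,014 BTU
Gas: input = 41,327,014 / 0.736 = 56,150,835 BTU = 561.5 therm → 561.5 × €1.64 = €920.87
Heat pump: 41,327,014 BTU / 3412 = 12,110 kWh heat; / 3.87 = 3,130 kWh in → × €0.224 = €701.07
Difference = |€920.87 − €701.07| = €219.80 ≈ €220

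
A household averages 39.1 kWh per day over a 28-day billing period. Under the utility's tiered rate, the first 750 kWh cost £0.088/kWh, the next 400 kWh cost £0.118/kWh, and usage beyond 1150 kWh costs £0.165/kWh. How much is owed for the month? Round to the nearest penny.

£106.69

Usage = 39.1 kWh/day × 28 days = 1094.8 kWh
First 750 kWh × £0.088 = £66.00
Next 344.8 kWh × £0.118 = £40.69
Remaining tier: 0 kWh (not reached)
Total = £106.69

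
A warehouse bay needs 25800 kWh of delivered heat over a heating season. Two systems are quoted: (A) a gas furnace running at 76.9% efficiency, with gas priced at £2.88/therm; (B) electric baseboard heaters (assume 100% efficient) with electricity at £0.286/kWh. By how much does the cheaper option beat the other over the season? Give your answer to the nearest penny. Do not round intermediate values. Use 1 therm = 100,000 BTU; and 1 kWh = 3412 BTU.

£4081.98

Heat load = 25800 kWh × 3412 = 88,029,600 BTU
Gas: input = 88,029,600 / 0.769 = 114,472,822 BTU = 1,145 therm → 1,145 × £2.88 = £3,296.82
Electric: 88,029,600 BTU / 3412 = 25,800 kWh → × £0.286 = £7,378.80
Difference = |£3,296.82 − £7,378.80| = £4,081.98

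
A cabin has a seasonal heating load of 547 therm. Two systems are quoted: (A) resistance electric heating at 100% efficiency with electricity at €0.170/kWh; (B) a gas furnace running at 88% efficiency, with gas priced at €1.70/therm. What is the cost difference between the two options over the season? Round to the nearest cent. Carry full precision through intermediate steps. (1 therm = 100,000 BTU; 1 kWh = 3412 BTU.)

Heat load = 547 therm × 100,000 = 54,700,000 BTU
Gas: input = 54,700,000 / 0.88 = 62,159,091 BTU = 621.6 therm → 621.6 × €1.70 = €1,056.70
Electric: 54,700,000 BTU / 3412 = 16,030 kWh → × €0.170 = €2,725.38
Difference = |€1,056.70 − €2,725.38| = €1,668.68

€1668.68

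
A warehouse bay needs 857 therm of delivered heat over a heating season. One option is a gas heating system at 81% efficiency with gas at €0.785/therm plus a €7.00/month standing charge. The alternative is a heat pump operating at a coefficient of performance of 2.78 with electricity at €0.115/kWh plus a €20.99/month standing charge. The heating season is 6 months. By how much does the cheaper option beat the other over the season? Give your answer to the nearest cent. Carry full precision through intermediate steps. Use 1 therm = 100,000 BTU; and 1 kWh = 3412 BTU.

€292.41

Heat load = 857 therm × 100,000 = 85,700,000 BTU
Gas: input = 85,700,000 / 0.81 = 105,802,469 BTU = 1,058 therm → 1,058 × €0.785 = €830.55; + 6 × €7.00 standing = €872.55
Heat pump: 85,700,000 BTU / 3412 = 25,120 kWh heat; / 2.78 = 9,035 kWh in → × €0.115 = €1,039.02; + 6 × €20.99 standing = €1,164.96
Difference = |€872.55 − €1,164.96| = €292.41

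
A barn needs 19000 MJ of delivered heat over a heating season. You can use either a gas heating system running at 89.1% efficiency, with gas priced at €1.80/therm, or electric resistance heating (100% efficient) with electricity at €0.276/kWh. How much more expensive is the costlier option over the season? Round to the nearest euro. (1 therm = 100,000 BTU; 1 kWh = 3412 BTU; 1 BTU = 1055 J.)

Heat load = 19000 MJ = 19,000,000,000 J / 1055 = 18,009,479 BTU
Gas: input = 18,009,479 / 0.891 = 20,212,658 BTU = 202.1 therm → 202.1 × €1.80 = €363.83
Electric: 18,009,479 BTU / 3412 = 5,278 kWh → × €0.276 = €1,456.80
Difference = |€363.83 − €1,456.80| = €1,092.98 ≈ €1093

€1093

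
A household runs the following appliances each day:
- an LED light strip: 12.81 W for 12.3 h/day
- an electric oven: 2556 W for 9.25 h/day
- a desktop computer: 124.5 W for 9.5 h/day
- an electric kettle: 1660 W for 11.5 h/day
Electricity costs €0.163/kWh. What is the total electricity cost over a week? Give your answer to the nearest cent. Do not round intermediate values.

€50.29

LED light strip: 12.81 W × 12.3 h × 7 d = 1,103 Wh = 1.103 kWh
electric oven: 2556 W × 9.25 h × 7 d = 165,501 Wh = 165.5 kWh
desktop computer: 124.5 W × 9.5 h × 7 d = 8,279 Wh = 8.279 kWh
electric kettle: 1660 W × 11.5 h × 7 d = 133,630 Wh = 133.6 kWh
Total energy = 1.103 + 165.5 + 8.279 + 133.6 = 308.5 kWh
Cost = 308.5 kWh × €0.163 = €50.29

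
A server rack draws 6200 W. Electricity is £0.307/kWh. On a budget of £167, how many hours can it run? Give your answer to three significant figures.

87.7 h

Energy budget = £167 / £0.307 per kWh = 544 kWh = 543,974 Wh
Runtime = 543,974 Wh / 6200 W = 87.74 h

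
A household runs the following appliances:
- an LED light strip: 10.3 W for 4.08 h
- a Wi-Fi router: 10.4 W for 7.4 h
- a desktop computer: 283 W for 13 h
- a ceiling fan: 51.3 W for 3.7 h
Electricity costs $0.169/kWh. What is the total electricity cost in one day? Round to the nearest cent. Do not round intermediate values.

$0.67

LED light strip: 10.3 W × 4.08 h = 42 Wh = 0.04202 kWh
Wi-Fi router: 10.4 W × 7.4 h = 77 Wh = 0.07696 kWh
desktop computer: 283 W × 13 h = 3,679 Wh = 3.679 kWh
ceiling fan: 51.3 W × 3.7 h = 190 Wh = 0.1898 kWh
Total energy = 0.04202 + 0.07696 + 3.679 + 0.1898 = 3.988 kWh
Cost = 3.988 kWh × $0.169 = $0.67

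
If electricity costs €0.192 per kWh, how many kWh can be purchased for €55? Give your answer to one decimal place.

286.5 kWh

€55 / €0.192 per kWh = 286.5 kWh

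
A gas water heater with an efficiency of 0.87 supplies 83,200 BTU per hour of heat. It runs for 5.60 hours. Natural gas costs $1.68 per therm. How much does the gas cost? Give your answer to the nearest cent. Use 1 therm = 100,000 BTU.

Heat delivered = 83,200 BTU/h × 5.60 h = 465,920 BTU
Gas input = 465,920 / 0.87 = 535,540 BTU
= 535,540 / 100,000 = 5.355 therm
Cost = 5.355 × $1.68/therm = $9.00

$9.00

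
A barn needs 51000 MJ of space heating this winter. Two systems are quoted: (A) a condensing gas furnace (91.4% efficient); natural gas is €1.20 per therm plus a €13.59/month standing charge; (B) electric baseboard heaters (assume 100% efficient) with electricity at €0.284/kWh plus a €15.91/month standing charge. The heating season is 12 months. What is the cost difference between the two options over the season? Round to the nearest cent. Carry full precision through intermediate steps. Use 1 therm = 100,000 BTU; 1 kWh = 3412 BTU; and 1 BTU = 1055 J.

Heat load = 51000 MJ = 51,000,000,000 J / 1055 = 48,341,232 BTU
Gas: input = 48,341,232 / 0.914 = 52,889,751 BTU = 528.9 therm → 528.9 × €1.20 = €634.68; + 12 × €13.59 standing = €797.76
Electric: 48,341,232 BTU / 3412 = 14,170 kWh → × €0.284 = €4,023.71; + 12 × €15.91 standing = €4,214.63
Difference = |€797.76 − €4,214.63| = €3,416.88

€3416.88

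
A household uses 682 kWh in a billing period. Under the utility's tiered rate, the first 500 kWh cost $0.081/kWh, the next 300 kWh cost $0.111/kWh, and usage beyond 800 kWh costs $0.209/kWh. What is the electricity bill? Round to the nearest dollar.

$61

First 500 kWh × $0.081 = $40.50
Next 182 kWh × $0.111 = $20.20
Remaining tier: 0 kWh (not reached)
Total = $60.70 ≈ $61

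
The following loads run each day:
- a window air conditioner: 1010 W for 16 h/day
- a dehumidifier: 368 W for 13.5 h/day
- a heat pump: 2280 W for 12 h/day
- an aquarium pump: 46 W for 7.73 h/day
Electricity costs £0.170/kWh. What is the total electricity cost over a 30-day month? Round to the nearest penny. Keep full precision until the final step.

£249.10

window air conditioner: 1010 W × 16 h × 30 d = 484,800 Wh = 484.8 kWh
dehumidifier: 368 W × 13.5 h × 30 d = 149,040 Wh = 149 kWh
heat pump: 2280 W × 12 h × 30 d = 820,800 Wh = 820.8 kWh
aquarium pump: 46 W × 7.73 h × 30 d = 10,667 Wh = 10.67 kWh
Total energy = 484.8 + 149 + 820.8 + 10.67 = 1,465 kWh
Cost = 1,465 kWh × £0.170 = £249.10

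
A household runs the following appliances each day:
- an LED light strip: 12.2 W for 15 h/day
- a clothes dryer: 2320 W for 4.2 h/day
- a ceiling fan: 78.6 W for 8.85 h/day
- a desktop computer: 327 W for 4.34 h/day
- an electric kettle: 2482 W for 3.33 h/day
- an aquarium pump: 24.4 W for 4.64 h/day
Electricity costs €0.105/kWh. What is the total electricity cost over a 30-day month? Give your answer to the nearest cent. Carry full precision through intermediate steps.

€64.32

LED light strip: 12.2 W × 15 h × 30 d = 5,490 Wh = 5.49 kWh
clothes dryer: 2320 W × 4.2 h × 30 d = 292,320 Wh = 292.3 kWh
ceiling fan: 78.6 W × 8.85 h × 30 d = 20,868 Wh = 20.87 kWh
desktop computer: 327 W × 4.34 h × 30 d = 42,575 Wh = 42.58 kWh
electric kettle: 2482 W × 3.33 h × 30 d = 247,952 Wh = 248 kWh
aquarium pump: 24.4 W × 4.64 h × 30 d = 3,396 Wh = 3.396 kWh
Total energy = 5.49 + 292.3 + 20.87 + 42.58 + 248 + 3.396 = 612.6 kWh
Cost = 612.6 kWh × €0.105 = €64.32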